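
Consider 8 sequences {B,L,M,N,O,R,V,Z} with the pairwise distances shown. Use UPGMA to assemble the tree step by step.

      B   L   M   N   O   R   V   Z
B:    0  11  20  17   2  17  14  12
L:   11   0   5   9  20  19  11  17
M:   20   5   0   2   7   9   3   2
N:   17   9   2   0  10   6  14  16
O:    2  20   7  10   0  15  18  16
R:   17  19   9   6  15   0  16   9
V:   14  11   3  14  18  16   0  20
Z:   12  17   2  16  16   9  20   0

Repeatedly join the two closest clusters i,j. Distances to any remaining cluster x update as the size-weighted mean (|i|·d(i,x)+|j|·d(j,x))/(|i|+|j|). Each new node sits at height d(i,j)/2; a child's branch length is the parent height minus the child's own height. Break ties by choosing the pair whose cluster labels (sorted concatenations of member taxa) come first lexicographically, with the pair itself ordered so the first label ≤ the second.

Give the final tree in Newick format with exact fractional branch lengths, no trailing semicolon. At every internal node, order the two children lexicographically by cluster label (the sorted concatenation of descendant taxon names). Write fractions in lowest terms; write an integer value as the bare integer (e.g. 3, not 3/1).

1. join B+O (d=2) ⇒ BO; edges |B|=1, |O|=1
  updated: d(BO,L)=31/2, d(BO,M)=27/2, d(BO,N)=27/2, d(BO,R)=16, d(BO,V)=16, d(BO,Z)=14
2. join M+N (d=2) ⇒ MN; edges |M|=1, |N|=1
  updated: d(BO,MN)=27/2, d(L,MN)=7, d(MN,R)=15/2, d(MN,V)=17/2, d(MN,Z)=9
3. join L+MN (d=7) ⇒ LMN; edges |L|=7/2, |MN|=5/2
  updated: d(BO,LMN)=85/6, d(LMN,R)=34/3, d(LMN,V)=28/3, d(LMN,Z)=35/3
4. join R+Z (d=9) ⇒ RZ; edges |R|=9/2, |Z|=9/2
  updated: d(BO,RZ)=15, d(LMN,RZ)=23/2, d(RZ,V)=18
5. join LMN+V (d=28/3) ⇒ LMNV; edges |LMN|=7/6, |V|=14/3
  updated: d(BO,LMNV)=117/8, d(LMNV,RZ)=105/8
6. join LMNV+RZ (d=105/8) ⇒ LMNRVZ; edges |LMNV|=91/48, |RZ|=33/16
  updated: d(BO,LMNRVZ)=59/4
7. join BO+LMNRVZ (d=59/4) ⇒ BLMNORVZ; edges |BO|=51/8, |LMNRVZ|=13/16
final tree: ((B:1,O:1):51/8,(((L:7/2,(M:1,N:1):5/2):7/6,V:14/3):91/48,(R:9/2,Z:9/2):33/16):13/16)
total length: 1727/48

((B:1,O:1):51/8,(((L:7/2,(M:1,N:1):5/2):7/6,V:14/3):91/48,(R:9/2,Z:9/2):33/16):13/16)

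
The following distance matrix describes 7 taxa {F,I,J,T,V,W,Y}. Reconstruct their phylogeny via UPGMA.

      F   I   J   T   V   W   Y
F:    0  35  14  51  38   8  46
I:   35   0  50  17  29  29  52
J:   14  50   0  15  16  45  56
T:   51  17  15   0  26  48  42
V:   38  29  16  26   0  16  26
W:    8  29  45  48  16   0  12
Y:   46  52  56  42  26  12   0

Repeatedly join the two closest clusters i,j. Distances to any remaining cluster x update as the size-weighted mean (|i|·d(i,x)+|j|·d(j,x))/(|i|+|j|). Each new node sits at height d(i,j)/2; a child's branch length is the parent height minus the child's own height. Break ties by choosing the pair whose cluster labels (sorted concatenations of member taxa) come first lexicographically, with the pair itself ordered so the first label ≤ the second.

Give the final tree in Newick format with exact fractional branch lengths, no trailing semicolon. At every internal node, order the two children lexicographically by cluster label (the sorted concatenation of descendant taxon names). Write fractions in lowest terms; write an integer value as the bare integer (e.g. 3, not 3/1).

(((F:4,W:4):21/2,Y:29/2):13/3,(I:16,((J:15/2,T:15/2):3,V:21/2):11/2):17/6)

iteration 1: select F,W (d=8); attach at lengths (4, 4); label the merged cluster FW
  updated: d(FW,I)=32, d(FW,J)=59/2, d(FW,T)=99/2, d(FW,V)=27, d(FW,Y)=29
iteration 2: select J,T (d=15); attach at lengths (15/2, 15/2); label the merged cluster JT
  updated: d(FW,JT)=79/2, d(I,JT)=67/2, d(JT,V)=21, d(JT,Y)=49
iteration 3: select JT,V (d=21); attach at lengths (3, 21/2); label the merged cluster JTV
  updated: d(FW,JTV)=106/3, d(I,JTV)=32, d(JTV,Y)=124/3
iteration 4: select FW,Y (d=29); attach at lengths (21/2, 29/2); label the merged cluster FWY
  updated: d(FWY,I)=116/3, d(FWY,JTV)=112/3
iteration 5: select I,JTV (d=32); attach at lengths (16, 11/2); label the merged cluster IJTV
  updated: d(FWY,IJTV)=113/3
iteration 6: select FWY,IJTV (d=113/3); attach at lengths (13/3, 17/6); label the merged cluster FIJTVWY
final tree: (((F:4,W:4):21/2,Y:29/2):13/3,(I:16,((J:15/2,T:15/2):3,V:21/2):11/2):17/6)
total length: 541/6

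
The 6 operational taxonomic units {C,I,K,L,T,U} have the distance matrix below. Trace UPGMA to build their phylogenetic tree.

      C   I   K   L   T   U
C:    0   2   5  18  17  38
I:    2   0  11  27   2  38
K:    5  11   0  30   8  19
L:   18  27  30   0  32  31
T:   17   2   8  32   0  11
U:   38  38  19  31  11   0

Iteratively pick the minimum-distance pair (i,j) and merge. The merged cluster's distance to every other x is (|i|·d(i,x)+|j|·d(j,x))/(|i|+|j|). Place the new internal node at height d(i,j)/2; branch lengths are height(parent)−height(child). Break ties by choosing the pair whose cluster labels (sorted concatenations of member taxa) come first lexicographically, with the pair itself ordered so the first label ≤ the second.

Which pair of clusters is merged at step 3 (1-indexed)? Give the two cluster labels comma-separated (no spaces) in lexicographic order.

iteration 1: select C,I (d=2); attach at lengths (1, 1); label the merged cluster CI
  updated: d(CI,K)=8, d(CI,L)=45/2, d(CI,T)=19/2, d(CI,U)=38
iteration 2: select CI,K (d=8); attach at lengths (3, 4); label the merged cluster CIK
  updated: d(CIK,L)=25, d(CIK,T)=9, d(CIK,U)=95/3
iteration 3: select CIK,T (d=9); attach at lengths (1/2, 9/2); label the merged cluster CIKT
  updated: d(CIKT,L)=107/4, d(CIKT,U)=53/2
iteration 4: select CIKT,U (d=53/2); attach at lengths (35/4, 53/4); label the merged cluster CIKTU
  updated: d(CIKTU,L)=138/5
iteration 5: select CIKTU,L (d=138/5); attach at lengths (11/20, 69/5); label the merged cluster CIKLTU
final tree: (((((C:1,I:1):3,K:4):1/2,T:9/2):35/4,U:53/4):11/20,L:69/5)
total length: 1007/20

CIK,T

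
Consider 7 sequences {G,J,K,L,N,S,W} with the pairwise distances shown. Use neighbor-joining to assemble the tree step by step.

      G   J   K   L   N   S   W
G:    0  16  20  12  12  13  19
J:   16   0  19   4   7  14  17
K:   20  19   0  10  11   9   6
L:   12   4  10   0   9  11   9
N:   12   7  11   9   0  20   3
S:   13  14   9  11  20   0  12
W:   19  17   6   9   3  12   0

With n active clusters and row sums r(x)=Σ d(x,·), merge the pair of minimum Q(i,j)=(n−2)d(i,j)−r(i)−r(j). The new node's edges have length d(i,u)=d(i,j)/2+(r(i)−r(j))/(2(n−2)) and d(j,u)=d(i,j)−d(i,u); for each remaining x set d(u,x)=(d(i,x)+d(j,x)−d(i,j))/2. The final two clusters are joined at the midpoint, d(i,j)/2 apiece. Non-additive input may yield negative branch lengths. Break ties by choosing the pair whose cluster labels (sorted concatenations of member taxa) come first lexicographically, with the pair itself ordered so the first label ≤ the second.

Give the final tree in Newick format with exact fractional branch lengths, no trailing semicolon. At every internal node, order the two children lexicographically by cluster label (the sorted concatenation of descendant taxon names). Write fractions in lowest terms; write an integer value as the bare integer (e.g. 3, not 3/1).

iteration 1: select N,W (d=3, Q=-113); attach at lengths (11/10, 19/10); label the merged cluster NW
  updated: d(G,NW)=14, d(J,NW)=21/2, d(K,NW)=7, d(L,NW)=15/2, d(NW,S)=29/2
iteration 2: select J,L (d=4, Q=-92); attach at lengths (35/8, -3/8); label the merged cluster JL
  updated: d(G,JL)=12, d(JL,K)=25/2, d(JL,NW)=7, d(JL,S)=21/2
iteration 3: select K,NW (d=7, Q=-70); attach at lengths (9/2, 5/2); label the merged cluster KNW
  updated: d(G,KNW)=27/2, d(JL,KNW)=25/4, d(KNW,S)=33/4
iteration 4: select G,S (d=13, Q=-177/4); attach at lengths (131/16, 77/16); label the merged cluster GS
  updated: d(GS,JL)=19/4, d(GS,KNW)=35/8
iteration 5: select GS,JL (d=19/4, Q=-123/8); attach at lengths (23/16, 53/16); label the merged cluster GJLS
  updated: d(GJLS,KNW)=47/16
iteration 6: select GJLS,KNW (d=47/16); attach at lengths (47/32, 47/32); label the merged cluster GJKLNSW
final tree: (((G:131/16,S:77/16):23/16,(J:35/8,L:-3/8):53/16):47/32,(K:9/2,(N:11/10,W:19/10):5/2):47/32)
total length: 555/16

(((G:131/16,S:77/16):23/16,(J:35/8,L:-3/8):53/16):47/32,(K:9/2,(N:11/10,W:19/10):5/2):47/32)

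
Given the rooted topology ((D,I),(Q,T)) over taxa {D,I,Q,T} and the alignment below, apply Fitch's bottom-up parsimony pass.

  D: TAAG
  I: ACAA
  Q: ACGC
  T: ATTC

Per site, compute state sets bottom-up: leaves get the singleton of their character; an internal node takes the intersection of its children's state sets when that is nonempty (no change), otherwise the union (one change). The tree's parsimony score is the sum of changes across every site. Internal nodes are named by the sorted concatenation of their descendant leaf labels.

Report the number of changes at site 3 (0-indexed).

DI@0: {T} ∪ {A} = {A,T} (union, +1)
QT@0: {A} ∩ {A} = {A} (intersection, +0)
DIQT@0: {A,T} ∩ {A} = {A} (intersection, +0)
DI@1: {A} ∪ {C} = {A,C} (union, +1)
QT@1: {C} ∪ {T} = {C,T} (union, +1)
DIQT@1: {A,C} ∩ {C,T} = {C} (intersection, +0)
DI@2: {A} ∩ {A} = {A} (intersection, +0)
QT@2: {G} ∪ {T} = {G,T} (union, +1)
DIQT@2: {A} ∪ {G,T} = {A,G,T} (union, +1)
DI@3: {G} ∪ {A} = {A,G} (union, +1)
QT@3: {C} ∩ {C} = {C} (intersection, +0)
DIQT@3: {A,G} ∪ {C} = {A,C,G} (union, +1)
per-site changes: [1, 2, 2, 2]; total = 7

2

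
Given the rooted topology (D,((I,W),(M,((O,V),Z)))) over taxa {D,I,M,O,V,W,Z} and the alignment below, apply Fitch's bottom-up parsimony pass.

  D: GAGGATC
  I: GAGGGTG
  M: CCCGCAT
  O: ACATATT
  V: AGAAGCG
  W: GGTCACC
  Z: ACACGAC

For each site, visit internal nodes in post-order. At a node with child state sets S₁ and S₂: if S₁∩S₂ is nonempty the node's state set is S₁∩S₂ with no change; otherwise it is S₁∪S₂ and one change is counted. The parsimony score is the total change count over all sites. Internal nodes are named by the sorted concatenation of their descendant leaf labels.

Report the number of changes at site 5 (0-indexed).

4

IW@0: {G} ∩ {G} = {G} (intersection, +0)
OV@0: {A} ∩ {A} = {A} (intersection, +0)
OVZ@0: {A} ∩ {A} = {A} (intersection, +0)
MOVZ@0: {C} ∪ {A} = {A,C} (union, +1)
IMOVWZ@0: {G} ∪ {A,C} = {A,C,G} (union, +1)
DIMOVWZ@0: {G} ∩ {A,C,G} = {G} (intersection, +0)
IW@1: {A} ∪ {G} = {A,G} (union, +1)
OV@1: {C} ∪ {G} = {C,G} (union, +1)
OVZ@1: {C,G} ∩ {C} = {C} (intersection, +0)
MOVZ@1: {C} ∩ {C} = {C} (intersection, +0)
IMOVWZ@1: {A,G} ∪ {C} = {A,C,G} (union, +1)
DIMOVWZ@1: {A} ∩ {A,C,G} = {A} (intersection, +0)
IW@2: {G} ∪ {T} = {G,T} (union, +1)
OV@2: {A} ∩ {A} = {A} (intersection, +0)
OVZ@2: {A} ∩ {A} = {A} (intersection, +0)
MOVZ@2: {C} ∪ {A} = {A,C} (union, +1)
IMOVWZ@2: {G,T} ∪ {A,C} = {A,C,G,T} (union, +1)
DIMOVWZ@2: {G} ∩ {A,C,G,T} = {G} (intersection, +0)
IW@3: {G} ∪ {C} = {C,G} (union, +1)
OV@3: {T} ∪ {A} = {A,T} (union, +1)
OVZ@3: {A,T} ∪ {C} = {A,C,T} (union, +1)
MOVZ@3: {G} ∪ {A,C,T} = {A,C,G,T} (union, +1)
IMOVWZ@3: {C,G} ∩ {A,C,G,T} = {C,G} (intersection, +0)
DIMOVWZ@3: {G} ∩ {C,G} = {G} (intersection, +0)
IW@4: {G} ∪ {A} = {A,G} (union, +1)
OV@4: {A} ∪ {G} = {A,G} (union, +1)
OVZ@4: {A,G} ∩ {G} = {G} (intersection, +0)
MOVZ@4: {C} ∪ {G} = {C,G} (union, +1)
IMOVWZ@4: {A,G} ∩ {C,G} = {G} (intersection, +0)
DIMOVWZ@4: {A} ∪ {G} = {A,G} (union, +1)
IW@5: {T} ∪ {C} = {C,T} (union, +1)
OV@5: {T} ∪ {C} = {C,T} (union, +1)
OVZ@5: {C,T} ∪ {A} = {A,C,T} (union, +1)
MOVZ@5: {A} ∩ {A,C,T} = {A} (intersection, +0)
IMOVWZ@5: {C,T} ∪ {A} = {A,C,T} (union, +1)
DIMOVWZ@5: {T} ∩ {A,C,T} = {T} (intersection, +0)
IW@6: {G} ∪ {C} = {C,G} (union, +1)
OV@6: {T} ∪ {G} = {G,T} (union, +1)
OVZ@6: {G,T} ∪ {C} = {C,G,T} (union, +1)
MOVZ@6: {T} ∩ {C,G,T} = {T} (intersection, +0)
IMOVWZ@6: {C,G} ∪ {T} = {C,G,T} (union, +1)
DIMOVWZ@6: {C} ∩ {C,G,T} = {C} (intersection, +0)
per-site changes: [2, 3, 3, 4, 4, 4, 4]; total = 24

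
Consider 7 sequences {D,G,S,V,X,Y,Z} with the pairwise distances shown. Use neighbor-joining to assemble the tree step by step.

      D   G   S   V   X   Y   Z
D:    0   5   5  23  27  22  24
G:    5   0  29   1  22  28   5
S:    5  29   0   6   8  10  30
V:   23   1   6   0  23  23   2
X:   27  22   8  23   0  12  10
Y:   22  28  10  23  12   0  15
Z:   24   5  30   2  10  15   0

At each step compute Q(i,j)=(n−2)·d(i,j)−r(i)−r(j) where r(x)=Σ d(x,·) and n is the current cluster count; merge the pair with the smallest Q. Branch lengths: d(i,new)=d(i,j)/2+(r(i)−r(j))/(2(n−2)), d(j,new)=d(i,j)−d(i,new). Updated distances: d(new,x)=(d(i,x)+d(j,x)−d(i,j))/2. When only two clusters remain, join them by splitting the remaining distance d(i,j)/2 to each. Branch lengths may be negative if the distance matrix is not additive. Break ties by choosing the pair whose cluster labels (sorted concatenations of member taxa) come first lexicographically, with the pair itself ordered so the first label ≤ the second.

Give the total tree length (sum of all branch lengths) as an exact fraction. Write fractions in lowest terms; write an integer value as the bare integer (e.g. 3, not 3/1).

iteration 1: select D,G (d=5, Q=-171); attach at lengths (41/10, 9/10); label the merged cluster DG
  updated: d(DG,S)=29/2, d(DG,V)=19/2, d(DG,X)=22, d(DG,Y)=45/2, d(DG,Z)=12
iteration 2: select V,Z (d=2, Q=-249/2); attach at lengths (5/16, 27/16); label the merged cluster VZ
  updated: d(DG,VZ)=39/4, d(S,VZ)=17, d(VZ,X)=31/2, d(VZ,Y)=18
iteration 3: select DG,VZ (d=39/4, Q=-399/4); attach at lengths (151/24, 83/24); label the merged cluster DGVZ
  updated: d(DGVZ,S)=87/8, d(DGVZ,X)=111/8, d(DGVZ,Y)=123/8
iteration 4: select DGVZ,S (d=87/8, Q=-189/4); attach at lengths (33/4, 21/8); label the merged cluster DGSVZ
  updated: d(DGSVZ,X)=11/2, d(DGSVZ,Y)=29/4
iteration 5: select DGSVZ,X (d=11/2, Q=-99/4); attach at lengths (3/8, 41/8); label the merged cluster DGSVXZ
  updated: d(DGSVXZ,Y)=55/8
iteration 6: select DGSVXZ,Y (d=55/8); attach at lengths (55/16, 55/16); label the merged cluster DGSVXYZ
final tree: (((((D:41/10,G:9/10):151/24,(V:5/16,Z:27/16):83/24):33/4,S:21/8):3/8,X:41/8):55/16,Y:55/16)
total length: 40

40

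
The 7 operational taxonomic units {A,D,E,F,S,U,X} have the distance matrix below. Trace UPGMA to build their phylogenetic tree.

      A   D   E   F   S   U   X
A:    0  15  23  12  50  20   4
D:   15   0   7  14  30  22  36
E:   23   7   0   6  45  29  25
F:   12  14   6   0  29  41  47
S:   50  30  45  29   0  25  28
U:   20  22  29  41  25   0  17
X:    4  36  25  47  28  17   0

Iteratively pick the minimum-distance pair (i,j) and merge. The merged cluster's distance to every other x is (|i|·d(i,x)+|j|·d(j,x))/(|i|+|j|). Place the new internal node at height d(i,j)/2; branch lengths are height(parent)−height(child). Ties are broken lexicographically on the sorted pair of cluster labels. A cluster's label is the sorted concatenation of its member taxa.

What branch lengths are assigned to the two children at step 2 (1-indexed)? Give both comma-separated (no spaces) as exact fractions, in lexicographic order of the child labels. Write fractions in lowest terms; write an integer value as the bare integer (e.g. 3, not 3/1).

3,3

step 1: merge (A,X) at d=4; branch lengths A→2, X→2; new cluster AX
  updated: d(AX,D)=51/2, d(AX,E)=24, d(AX,F)=59/2, d(AX,S)=39, d(AX,U)=37/2
step 2: merge (E,F) at d=6; branch lengths E→3, F→3; new cluster EF
  updated: d(AX,EF)=107/4, d(D,EF)=21/2, d(EF,S)=37, d(EF,U)=35
step 3: merge (D,EF) at d=21/2; branch lengths D→21/4, EF→9/4; new cluster DEF
  updated: d(AX,DEF)=79/3, d(DEF,S)=104/3, d(DEF,U)=92/3
step 4: merge (AX,U) at d=37/2; branch lengths AX→29/4, U→37/4; new cluster AUX
  updated: d(AUX,DEF)=250/9, d(AUX,S)=103/3
step 5: merge (AUX,DEF) at d=250/9; branch lengths AUX→167/36, DEF→311/36; new cluster ADEFUX
  updated: d(ADEFUX,S)=69/2
step 6: merge (ADEFUX,S) at d=69/2; branch lengths ADEFUX→121/36, S→69/4; new cluster ADEFSUX
final tree: ((((A:2,X:2):29/4,U:37/4):167/36,(D:21/4,(E:3,F:3):9/4):311/36):121/36,S:69/4)
total length: 611/9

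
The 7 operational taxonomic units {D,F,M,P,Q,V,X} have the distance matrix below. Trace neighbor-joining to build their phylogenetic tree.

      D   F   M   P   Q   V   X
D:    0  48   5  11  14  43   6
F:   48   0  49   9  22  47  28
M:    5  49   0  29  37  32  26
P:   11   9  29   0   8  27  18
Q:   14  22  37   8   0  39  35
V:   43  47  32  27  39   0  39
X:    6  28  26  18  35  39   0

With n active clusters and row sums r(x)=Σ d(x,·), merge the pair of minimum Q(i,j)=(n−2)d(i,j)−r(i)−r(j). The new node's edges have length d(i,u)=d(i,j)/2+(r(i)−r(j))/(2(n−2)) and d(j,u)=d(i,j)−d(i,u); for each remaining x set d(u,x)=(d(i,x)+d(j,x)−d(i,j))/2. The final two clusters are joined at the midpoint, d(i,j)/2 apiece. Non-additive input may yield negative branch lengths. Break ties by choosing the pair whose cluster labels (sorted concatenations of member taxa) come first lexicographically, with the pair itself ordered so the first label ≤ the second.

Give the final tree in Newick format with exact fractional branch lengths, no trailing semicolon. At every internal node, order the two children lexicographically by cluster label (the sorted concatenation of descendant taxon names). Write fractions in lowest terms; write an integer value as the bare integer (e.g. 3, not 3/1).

((((((D:-13/5,M:38/5):111/16,X:105/16):55/8,V:187/8):227/32,Q:269/32):67/32,F:413/32):-125/64,P:-125/64)

step 1: merge (D,M) at d=5, Q=-280; branch lengths D→-13/5, M→38/5; new cluster DM
  updated: d(DM,F)=46, d(DM,P)=35/2, d(DM,Q)=23, d(DM,V)=35, d(DM,X)=27/2
step 2: merge (DM,X) at d=27/2, Q=-429/2; branch lengths DM→111/16, X→105/16; new cluster DMX
  updated: d(DMX,F)=121/4, d(DMX,P)=11, d(DMX,Q)=89/4, d(DMX,V)=121/4
step 3: merge (DMX,V) at d=121/4, Q=-585/4; branch lengths DMX→55/8, V→187/8; new cluster DMVX
  updated: d(DMVX,F)=47/2, d(DMVX,P)=31/8, d(DMVX,Q)=31/2
step 4: merge (DMVX,Q) at d=31/2, Q=-459/8; branch lengths DMVX→227/32, Q→269/32; new cluster DMQVX
  updated: d(DMQVX,F)=15, d(DMQVX,P)=-29/16
step 5: merge (DMQVX,F) at d=15, Q=-355/16; branch lengths DMQVX→67/32, F→413/32; new cluster DFMQVX
  updated: d(DFMQVX,P)=-125/32
step 6: merge (DFMQVX,P) at d=-125/32; branch lengths DFMQVX→-125/64, P→-125/64; new cluster DFMPQVX
final tree: ((((((D:-13/5,M:38/5):111/16,X:105/16):55/8,V:187/8):227/32,Q:269/32):67/32,F:413/32):-125/64,P:-125/64)
total length: 2411/32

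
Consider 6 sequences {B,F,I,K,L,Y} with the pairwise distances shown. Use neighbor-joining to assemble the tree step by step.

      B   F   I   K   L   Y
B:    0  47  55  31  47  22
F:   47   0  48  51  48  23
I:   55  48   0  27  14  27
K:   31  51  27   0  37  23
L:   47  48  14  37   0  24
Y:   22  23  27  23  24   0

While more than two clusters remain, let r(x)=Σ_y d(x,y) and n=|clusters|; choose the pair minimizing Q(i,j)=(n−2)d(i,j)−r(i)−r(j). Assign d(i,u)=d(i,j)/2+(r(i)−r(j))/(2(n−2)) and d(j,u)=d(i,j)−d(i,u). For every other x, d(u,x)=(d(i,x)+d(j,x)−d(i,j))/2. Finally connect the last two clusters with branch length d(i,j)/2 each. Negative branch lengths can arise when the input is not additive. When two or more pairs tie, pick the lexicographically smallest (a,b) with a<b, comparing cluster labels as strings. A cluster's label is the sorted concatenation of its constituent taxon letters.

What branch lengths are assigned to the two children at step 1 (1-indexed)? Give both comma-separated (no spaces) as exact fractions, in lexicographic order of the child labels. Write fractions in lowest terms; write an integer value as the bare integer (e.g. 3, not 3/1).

iteration 1: select I,L (d=14, Q=-285); attach at lengths (57/8, 55/8); label the merged cluster IL
  updated: d(B,IL)=44, d(F,IL)=41, d(IL,K)=25, d(IL,Y)=37/2
iteration 2: select IL,K (d=25, Q=-367/2); attach at lengths (49/4, 51/4); label the merged cluster IKL
  updated: d(B,IKL)=25, d(F,IKL)=67/2, d(IKL,Y)=33/4
iteration 3: select B,IKL (d=25, Q=-443/4); attach at lengths (309/16, 91/16); label the merged cluster BIKL
  updated: d(BIKL,F)=111/4, d(BIKL,Y)=21/8
iteration 4: select BIKL,F (d=111/4, Q=-427/8); attach at lengths (59/16, 385/16); label the merged cluster BFIKL
  updated: d(BFIKL,Y)=-17/16
iteration 5: select BFIKL,Y (d=-17/16); attach at lengths (-17/32, -17/32); label the merged cluster BFIKLY
final tree: (((B:309/16,((I:57/8,L:55/8):49/4,K:51/4):91/16):59/16,F:385/16):-17/32,Y:-17/32)
total length: 1451/16

57/8,55/8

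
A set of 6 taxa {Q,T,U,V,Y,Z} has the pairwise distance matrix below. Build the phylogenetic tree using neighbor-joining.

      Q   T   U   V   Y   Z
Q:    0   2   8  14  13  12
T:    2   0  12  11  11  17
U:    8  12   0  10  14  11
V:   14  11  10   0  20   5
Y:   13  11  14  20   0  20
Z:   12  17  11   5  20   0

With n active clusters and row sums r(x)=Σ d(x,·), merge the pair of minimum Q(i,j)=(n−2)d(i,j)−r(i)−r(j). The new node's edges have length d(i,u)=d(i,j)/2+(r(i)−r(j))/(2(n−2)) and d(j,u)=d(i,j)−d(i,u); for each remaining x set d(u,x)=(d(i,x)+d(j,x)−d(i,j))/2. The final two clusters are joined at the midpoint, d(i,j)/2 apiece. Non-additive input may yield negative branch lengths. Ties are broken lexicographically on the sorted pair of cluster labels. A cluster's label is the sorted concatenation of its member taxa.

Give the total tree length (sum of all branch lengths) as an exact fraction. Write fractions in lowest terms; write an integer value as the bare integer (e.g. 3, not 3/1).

1. join V+Z (d=5, Q=-105) ⇒ VZ; edges |V|=15/8, |Z|=25/8
  updated: d(Q,VZ)=21/2, d(T,VZ)=23/2, d(U,VZ)=8, d(VZ,Y)=35/2
2. join U+VZ (d=8, Q=-131/2) ⇒ UVZ; edges |U|=37/12, |VZ|=59/12
  updated: d(Q,UVZ)=21/4, d(T,UVZ)=31/4, d(UVZ,Y)=47/4
3. join Q+T (d=2, Q=-37) ⇒ QT; edges |Q|=7/8, |T|=9/8
  updated: d(QT,UVZ)=11/2, d(QT,Y)=11
4. join QT+UVZ (d=11/2, Q=-113/4) ⇒ QTUVZ; edges |QT|=19/8, |UVZ|=25/8
  updated: d(QTUVZ,Y)=69/8
5. join QTUVZ+Y (d=69/8) ⇒ QTUVYZ; edges |QTUVZ|=69/16, |Y|=69/16
final tree: (((Q:7/8,T:9/8):19/8,(U:37/12,(V:15/8,Z:25/8):59/12):25/8):69/16,Y:69/16)
total length: 233/8

233/8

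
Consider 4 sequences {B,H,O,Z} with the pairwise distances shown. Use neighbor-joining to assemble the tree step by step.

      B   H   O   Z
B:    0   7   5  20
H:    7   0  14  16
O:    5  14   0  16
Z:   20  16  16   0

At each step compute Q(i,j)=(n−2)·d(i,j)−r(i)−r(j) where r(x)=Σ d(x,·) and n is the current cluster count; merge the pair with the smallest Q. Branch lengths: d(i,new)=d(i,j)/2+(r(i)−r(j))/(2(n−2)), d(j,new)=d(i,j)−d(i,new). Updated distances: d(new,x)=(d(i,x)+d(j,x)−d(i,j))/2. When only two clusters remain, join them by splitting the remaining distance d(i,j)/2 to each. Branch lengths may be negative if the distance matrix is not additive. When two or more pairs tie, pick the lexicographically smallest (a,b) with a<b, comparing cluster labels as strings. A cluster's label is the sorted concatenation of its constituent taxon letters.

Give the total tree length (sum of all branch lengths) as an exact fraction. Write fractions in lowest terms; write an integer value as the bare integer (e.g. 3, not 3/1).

step 1: merge (B,O) at d=5, Q=-57; branch lengths B→7/4, O→13/4; new cluster BO
  updated: d(BO,H)=8, d(BO,Z)=31/2
step 2: merge (BO,H) at d=8, Q=-79/2; branch lengths BO→15/4, H→17/4; new cluster BHO
  updated: d(BHO,Z)=47/4
step 3: merge (BHO,Z) at d=47/4; branch lengths BHO→47/8, Z→47/8; new cluster BHOZ
final tree: (((B:7/4,O:13/4):15/4,H:17/4):47/8,Z:47/8)
total length: 99/4

99/4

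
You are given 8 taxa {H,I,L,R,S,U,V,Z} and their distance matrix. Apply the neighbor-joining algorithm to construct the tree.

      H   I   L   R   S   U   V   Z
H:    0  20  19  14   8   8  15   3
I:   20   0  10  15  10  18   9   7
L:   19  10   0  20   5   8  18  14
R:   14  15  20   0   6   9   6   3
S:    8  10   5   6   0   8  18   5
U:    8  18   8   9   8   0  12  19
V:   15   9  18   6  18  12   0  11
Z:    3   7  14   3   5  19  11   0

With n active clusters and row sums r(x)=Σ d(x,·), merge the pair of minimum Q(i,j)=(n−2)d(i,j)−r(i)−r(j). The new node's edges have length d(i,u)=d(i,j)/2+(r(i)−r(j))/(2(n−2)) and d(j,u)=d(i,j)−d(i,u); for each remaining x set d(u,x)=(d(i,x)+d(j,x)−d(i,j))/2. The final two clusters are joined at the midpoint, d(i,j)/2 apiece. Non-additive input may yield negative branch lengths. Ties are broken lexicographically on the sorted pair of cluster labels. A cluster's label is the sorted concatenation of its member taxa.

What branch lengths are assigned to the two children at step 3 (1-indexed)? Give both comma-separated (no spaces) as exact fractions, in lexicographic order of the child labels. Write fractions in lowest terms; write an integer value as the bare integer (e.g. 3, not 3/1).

65/16,63/16

step 1: merge (H,Z) at d=3, Q=-131; branch lengths H→43/12, Z→-7/12; new cluster HZ
  updated: d(HZ,I)=12, d(HZ,L)=15, d(HZ,R)=7, d(HZ,S)=5, d(HZ,U)=12, d(HZ,V)=23/2
step 2: merge (R,V) at d=6, Q=-215/2; branch lengths R→37/20, V→83/20; new cluster RV
  updated: d(HZ,RV)=25/4, d(I,RV)=9, d(L,RV)=16, d(RV,S)=9, d(RV,U)=15/2
step 3: merge (L,U) at d=8, Q=-151/2; branch lengths L→65/16, U→63/16; new cluster LU
  updated: d(HZ,LU)=19/2, d(I,LU)=10, d(LU,RV)=31/4, d(LU,S)=5/2
step 4: merge (LU,S) at d=5/2, Q=-195/4; branch lengths LU→43/24, S→17/24; new cluster LSU
  updated: d(HZ,LSU)=6, d(I,LSU)=35/4, d(LSU,RV)=57/8
step 5: merge (HZ,LSU) at d=6, Q=-273/8; branch lengths HZ→115/32, LSU→77/32; new cluster HLSUZ
  updated: d(HLSUZ,I)=59/8, d(HLSUZ,RV)=59/16
step 6: merge (HLSUZ,I) at d=59/8, Q=-321/16; branch lengths HLSUZ→33/32, I→203/32; new cluster HILSUZ
  updated: d(HILSUZ,RV)=85/32
step 7: merge (HILSUZ,RV) at d=85/32; branch lengths HILSUZ→85/64, RV→85/64; new cluster HILRSUVZ
final tree: ((((H:43/12,Z:-7/12):115/32,((L:65/16,U:63/16):43/24,S:17/24):77/32):33/32,I:203/32):85/64,(R:37/20,V:83/20):85/64)
total length: 1137/32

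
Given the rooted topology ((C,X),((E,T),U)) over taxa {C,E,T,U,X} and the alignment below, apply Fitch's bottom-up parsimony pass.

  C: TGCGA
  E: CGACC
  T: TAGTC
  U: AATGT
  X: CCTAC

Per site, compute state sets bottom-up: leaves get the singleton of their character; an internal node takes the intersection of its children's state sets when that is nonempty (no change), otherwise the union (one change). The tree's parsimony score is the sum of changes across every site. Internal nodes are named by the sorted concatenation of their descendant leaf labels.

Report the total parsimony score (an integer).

14

site 0, node CX: C={T} ∪ X={C} → {C,T} (+1)
site 0, node ET: E={C} ∪ T={T} → {C,T} (+1)
site 0, node ETU: ET={C,T} ∪ U={A} → {A,C,T} (+1)
site 0, node CETUX: CX={C,T} ∩ ETU={A,C,T} → {C,T} (+0)
site 1, node CX: C={G} ∪ X={C} → {C,G} (+1)
site 1, node ET: E={G} ∪ T={A} → {A,G} (+1)
site 1, node ETU: ET={A,G} ∩ U={A} → {A} (+0)
site 1, node CETUX: CX={C,G} ∪ ETU={A} → {A,C,G} (+1)
site 2, node CX: C={C} ∪ X={T} → {C,T} (+1)
site 2, node ET: E={A} ∪ T={G} → {A,G} (+1)
site 2, node ETU: ET={A,G} ∪ U={T} → {A,G,T} (+1)
site 2, node CETUX: CX={C,T} ∩ ETU={A,G,T} → {T} (+0)
site 3, node CX: C={G} ∪ X={A} → {A,G} (+1)
site 3, node ET: E={C} ∪ T={T} → {C,T} (+1)
site 3, node ETU: ET={C,T} ∪ U={G} → {C,G,T} (+1)
site 3, node CETUX: CX={A,G} ∩ ETU={C,G,T} → {G} (+0)
site 4, node CX: C={A} ∪ X={C} → {A,C} (+1)
site 4, node ET: E={C} ∩ T={C} → {C} (+0)
site 4, node ETU: ET={C} ∪ U={T} → {C,T} (+1)
site 4, node CETUX: CX={A,C} ∩ ETU={C,T} → {C} (+0)
per-site changes: [3, 3, 3, 3, 2]; total = 14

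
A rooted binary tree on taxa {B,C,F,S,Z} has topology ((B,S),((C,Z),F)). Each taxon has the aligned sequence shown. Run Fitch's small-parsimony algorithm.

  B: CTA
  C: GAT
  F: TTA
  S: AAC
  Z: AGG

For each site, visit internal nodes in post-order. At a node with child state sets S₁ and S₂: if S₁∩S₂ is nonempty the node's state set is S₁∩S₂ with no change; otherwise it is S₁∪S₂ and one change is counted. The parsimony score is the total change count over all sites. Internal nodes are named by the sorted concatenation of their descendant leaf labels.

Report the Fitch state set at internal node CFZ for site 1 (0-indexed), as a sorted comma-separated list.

BS@0: {C} ∪ {A} = {A,C} (union, +1)
CZ@0: {G} ∪ {A} = {A,G} (union, +1)
CFZ@0: {A,G} ∪ {T} = {A,G,T} (union, +1)
BCFSZ@0: {A,C} ∩ {A,G,T} = {A} (intersection, +0)
BS@1: {T} ∪ {A} = {A,T} (union, +1)
CZ@1: {A} ∪ {G} = {A,G} (union, +1)
CFZ@1: {A,G} ∪ {T} = {A,G,T} (union, +1)
BCFSZ@1: {A,T} ∩ {A,G,T} = {A,T} (intersection, +0)
BS@2: {A} ∪ {C} = {A,C} (union, +1)
CZ@2: {T} ∪ {G} = {G,T} (union, +1)
CFZ@2: {G,T} ∪ {A} = {A,G,T} (union, +1)
BCFSZ@2: {A,C} ∩ {A,G,T} = {A} (intersection, +0)
per-site changes: [3, 3, 3]; total = 9

A,G,T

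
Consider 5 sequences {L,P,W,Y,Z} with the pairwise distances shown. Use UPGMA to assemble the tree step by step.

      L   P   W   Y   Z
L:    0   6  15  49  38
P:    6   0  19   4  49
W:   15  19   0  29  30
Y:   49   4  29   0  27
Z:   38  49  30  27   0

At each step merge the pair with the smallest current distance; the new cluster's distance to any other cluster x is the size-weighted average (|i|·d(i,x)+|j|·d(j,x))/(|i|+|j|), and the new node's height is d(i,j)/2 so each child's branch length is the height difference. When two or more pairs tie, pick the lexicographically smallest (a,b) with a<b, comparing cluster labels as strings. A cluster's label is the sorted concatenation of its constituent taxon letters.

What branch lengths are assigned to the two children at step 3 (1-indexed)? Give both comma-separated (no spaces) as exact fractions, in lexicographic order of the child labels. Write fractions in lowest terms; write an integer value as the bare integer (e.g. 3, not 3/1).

step 1: merge (P,Y) at d=4; branch lengths P→2, Y→2; new cluster PY
  updated: d(L,PY)=55/2, d(PY,W)=24, d(PY,Z)=38
step 2: merge (L,W) at d=15; branch lengths L→15/2, W→15/2; new cluster LW
  updated: d(LW,PY)=103/4, d(LW,Z)=34
step 3: merge (LW,PY) at d=103/4; branch lengths LW→43/8, PY→87/8; new cluster LPWY
  updated: d(LPWY,Z)=36
step 4: merge (LPWY,Z) at d=36; branch lengths LPWY→41/8, Z→18; new cluster LPWYZ
final tree: (((L:15/2,W:15/2):43/8,(P:2,Y:2):87/8):41/8,Z:18)
total length: 467/8

43/8,87/8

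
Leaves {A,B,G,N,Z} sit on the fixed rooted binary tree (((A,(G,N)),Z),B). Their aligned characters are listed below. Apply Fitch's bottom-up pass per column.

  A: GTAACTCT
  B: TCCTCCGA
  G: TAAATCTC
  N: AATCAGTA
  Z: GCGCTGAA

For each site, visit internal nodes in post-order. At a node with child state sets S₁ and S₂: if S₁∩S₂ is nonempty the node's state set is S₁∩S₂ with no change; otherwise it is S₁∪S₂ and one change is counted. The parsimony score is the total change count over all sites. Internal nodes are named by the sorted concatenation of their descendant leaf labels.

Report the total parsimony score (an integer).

22

[col 0] GN: children G:{T}, N:{A} ∪→ {A,T}; cost 1
[col 0] AGN: children A:{G}, GN:{A,T} ∪→ {A,G,T}; cost 1
[col 0] AGNZ: children AGN:{A,G,T}, Z:{G} ∩→ {G}; cost 0
[col 0] ABGNZ: children AGNZ:{G}, B:{T} ∪→ {G,T}; cost 1
[col 1] GN: children G:{A}, N:{A} ∩→ {A}; cost 0
[col 1] AGN: children A:{T}, GN:{A} ∪→ {A,T}; cost 1
[col 1] AGNZ: children AGN:{A,T}, Z:{C} ∪→ {A,C,T}; cost 1
[col 1] ABGNZ: children AGNZ:{A,C,T}, B:{C} ∩→ {C}; cost 0
[col 2] GN: children G:{A}, N:{T} ∪→ {A,T}; cost 1
[col 2] AGN: children A:{A}, GN:{A,T} ∩→ {A}; cost 0
[col 2] AGNZ: children AGN:{A}, Z:{G} ∪→ {A,G}; cost 1
[col 2] ABGNZ: children AGNZ:{A,G}, B:{C} ∪→ {A,C,G}; cost 1
[col 3] GN: children G:{A}, N:{C} ∪→ {A,C}; cost 1
[col 3] AGN: children A:{A}, GN:{A,C} ∩→ {A}; cost 0
[col 3] AGNZ: children AGN:{A}, Z:{C} ∪→ {A,C}; cost 1
[col 3] ABGNZ: children AGNZ:{A,C}, B:{T} ∪→ {A,C,T}; cost 1
[col 4] GN: children G:{T}, N:{A} ∪→ {A,T}; cost 1
[col 4] AGN: children A:{C}, GN:{A,T} ∪→ {A,C,T}; cost 1
[col 4] AGNZ: children AGN:{A,C,T}, Z:{T} ∩→ {T}; cost 0
[col 4] ABGNZ: children AGNZ:{T}, B:{C} ∪→ {C,T}; cost 1
[col 5] GN: children G:{C}, N:{G} ∪→ {C,G}; cost 1
[col 5] AGN: children A:{T}, GN:{C,G} ∪→ {C,G,T}; cost 1
[col 5] AGNZ: children AGN:{C,G,T}, Z:{G} ∩→ {G}; cost 0
[col 5] ABGNZ: children AGNZ:{G}, B:{C} ∪→ {C,G}; cost 1
[col 6] GN: children G:{T}, N:{T} ∩→ {T}; cost 0
[col 6] AGN: children A:{C}, GN:{T} ∪→ {C,T}; cost 1
[col 6] AGNZ: children AGN:{C,T}, Z:{A} ∪→ {A,C,T}; cost 1
[col 6] ABGNZ: children AGNZ:{A,C,T}, B:{G} ∪→ {A,C,G,T}; cost 1
[col 7] GN: children G:{C}, N:{A} ∪→ {A,C}; cost 1
[col 7] AGN: children A:{T}, GN:{A,C} ∪→ {A,C,T}; cost 1
[col 7] AGNZ: children AGN:{A,C,T}, Z:{A} ∩→ {A}; cost 0
[col 7] ABGNZ: children AGNZ:{A}, B:{A} ∩→ {A}; cost 0
per-site changes: [3, 2, 3, 3, 3, 3, 3, 2]; total = 22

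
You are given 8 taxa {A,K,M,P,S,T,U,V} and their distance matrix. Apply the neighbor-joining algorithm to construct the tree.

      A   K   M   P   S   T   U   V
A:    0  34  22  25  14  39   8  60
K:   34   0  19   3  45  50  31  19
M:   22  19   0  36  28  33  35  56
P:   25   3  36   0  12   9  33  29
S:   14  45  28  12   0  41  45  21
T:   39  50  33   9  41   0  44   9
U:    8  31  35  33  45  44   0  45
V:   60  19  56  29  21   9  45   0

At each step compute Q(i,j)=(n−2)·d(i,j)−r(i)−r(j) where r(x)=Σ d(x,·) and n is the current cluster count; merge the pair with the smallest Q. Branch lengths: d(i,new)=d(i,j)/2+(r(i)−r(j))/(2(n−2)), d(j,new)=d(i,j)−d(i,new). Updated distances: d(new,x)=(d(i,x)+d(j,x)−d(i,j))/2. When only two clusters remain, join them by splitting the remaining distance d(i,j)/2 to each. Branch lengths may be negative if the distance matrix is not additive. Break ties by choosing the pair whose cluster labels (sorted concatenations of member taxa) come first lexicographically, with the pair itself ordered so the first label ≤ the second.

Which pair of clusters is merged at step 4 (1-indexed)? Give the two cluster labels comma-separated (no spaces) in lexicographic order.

1. join T+V (d=9, Q=-410) ⇒ TV; edges |T|=10/3, |V|=17/3
  updated: d(A,TV)=45, d(K,TV)=30, d(M,TV)=40, d(P,TV)=29/2, d(S,TV)=53/2, d(TV,U)=40
2. join A+U (d=8, Q=-300) ⇒ AU; edges |A|=-2/5, |U|=42/5
  updated: d(AU,K)=57/2, d(AU,M)=49/2, d(AU,P)=25, d(AU,S)=51/2, d(AU,TV)=77/2
3. join K+P (d=3, Q=-204) ⇒ KP; edges |K|=47/8, |P|=-23/8
  updated: d(AU,KP)=101/4, d(KP,M)=26, d(KP,S)=27, d(KP,TV)=83/4
4. join KP+TV (d=83/4, Q=-325/2) ⇒ KPTV; edges |KP|=71/12, |TV|=89/6
  updated: d(AU,KPTV)=43/2, d(KPTV,M)=181/8, d(KPTV,S)=131/8
5. join AU+M (d=49/2, Q=-781/8) ⇒ AMU; edges |AU|=363/32, |M|=421/32
  updated: d(AMU,KPTV)=157/16, d(AMU,S)=29/2
6. join AMU+KPTV (d=157/16, Q=-651/16) ⇒ AKMPTUV; edges |AMU|=127/32, |KPTV|=187/32
  updated: d(AKMPTUV,S)=337/32
7. join AKMPTUV+S (d=337/32) ⇒ AKMPSTUV; edges |AKMPTUV|=337/64, |S|=337/64
final tree: ((((A:-2/5,U:42/5):363/32,M:421/32):127/32,((K:47/8,P:-23/8):71/12,(T:10/3,V:17/3):89/6):187/32):337/64,S:337/64)
total length: 2739/32

KP,TV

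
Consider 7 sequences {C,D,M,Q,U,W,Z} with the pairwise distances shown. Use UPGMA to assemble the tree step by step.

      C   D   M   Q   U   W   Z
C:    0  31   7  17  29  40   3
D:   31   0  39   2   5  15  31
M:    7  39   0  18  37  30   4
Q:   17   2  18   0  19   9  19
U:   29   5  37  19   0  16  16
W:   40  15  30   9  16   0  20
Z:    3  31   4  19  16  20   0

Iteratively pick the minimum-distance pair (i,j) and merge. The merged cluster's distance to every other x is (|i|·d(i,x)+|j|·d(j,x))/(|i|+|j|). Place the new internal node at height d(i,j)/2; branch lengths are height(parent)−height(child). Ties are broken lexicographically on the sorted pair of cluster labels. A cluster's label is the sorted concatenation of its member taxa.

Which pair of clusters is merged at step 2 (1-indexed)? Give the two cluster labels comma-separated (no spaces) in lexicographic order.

C,Z

step 1: merge (D,Q) at d=2; branch lengths D→1, Q→1; new cluster DQ
  updated: d(C,DQ)=24, d(DQ,M)=57/2, d(DQ,U)=12, d(DQ,W)=12, d(DQ,Z)=25
step 2: merge (C,Z) at d=3; branch lengths C→3/2, Z→3/2; new cluster CZ
  updated: d(CZ,DQ)=49/2, d(CZ,M)=11/2, d(CZ,U)=45/2, d(CZ,W)=30
step 3: merge (CZ,M) at d=11/2; branch lengths CZ→5/4, M→11/4; new cluster CMZ
  updated: d(CMZ,DQ)=155/6, d(CMZ,U)=82/3, d(CMZ,W)=30
step 4: merge (DQ,U) at d=12; branch lengths DQ→5, U→6; new cluster DQU
  updated: d(CMZ,DQU)=79/3, d(DQU,W)=40/3
step 5: merge (DQU,W) at d=40/3; branch lengths DQU→2/3, W→20/3; new cluster DQUW
  updated: d(CMZ,DQUW)=109/4
step 6: merge (CMZ,DQUW) at d=109/4; branch lengths CMZ→87/8, DQUW→167/24; new cluster CDMQUWZ
final tree: (((C:3/2,Z:3/2):5/4,M:11/4):87/8,(((D:1,Q:1):5,U:6):2/3,W:20/3):167/24)
total length: 271/6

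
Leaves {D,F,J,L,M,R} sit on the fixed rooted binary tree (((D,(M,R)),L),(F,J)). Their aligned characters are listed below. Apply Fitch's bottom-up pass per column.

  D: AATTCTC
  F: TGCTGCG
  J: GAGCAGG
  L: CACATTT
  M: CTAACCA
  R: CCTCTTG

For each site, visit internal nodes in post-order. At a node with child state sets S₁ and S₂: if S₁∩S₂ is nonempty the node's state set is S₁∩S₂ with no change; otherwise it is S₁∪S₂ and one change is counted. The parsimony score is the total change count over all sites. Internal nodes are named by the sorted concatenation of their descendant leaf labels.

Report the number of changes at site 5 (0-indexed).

3

[col 0] MR: children M:{C}, R:{C} ∩→ {C}; cost 0
[col 0] DMR: children D:{A}, MR:{C} ∪→ {A,C}; cost 1
[col 0] DLMR: children DMR:{A,C}, L:{C} ∩→ {C}; cost 0
[col 0] FJ: children F:{T}, J:{G} ∪→ {G,T}; cost 1
[col 0] DFJLMR: children DLMR:{C}, FJ:{G,T} ∪→ {C,G,T}; cost 1
[col 1] MR: children M:{T}, R:{C} ∪→ {C,T}; cost 1
[col 1] DMR: children D:{A}, MR:{C,T} ∪→ {A,C,T}; cost 1
[col 1] DLMR: children DMR:{A,C,T}, L:{A} ∩→ {A}; cost 0
[col 1] FJ: children F:{G}, J:{A} ∪→ {A,G}; cost 1
[col 1] DFJLMR: children DLMR:{A}, FJ:{A,G} ∩→ {A}; cost 0
[col 2] MR: children M:{A}, R:{T} ∪→ {A,T}; cost 1
[col 2] DMR: children D:{T}, MR:{A,T} ∩→ {T}; cost 0
[col 2] DLMR: children DMR:{T}, L:{C} ∪→ {C,T}; cost 1
[col 2] FJ: children F:{C}, J:{G} ∪→ {C,G}; cost 1
[col 2] DFJLMR: children DLMR:{C,T}, FJ:{C,G} ∩→ {C}; cost 0
[col 3] MR: children M:{A}, R:{C} ∪→ {A,C}; cost 1
[col 3] DMR: children D:{T}, MR:{A,C} ∪→ {A,C,T}; cost 1
[col 3] DLMR: children DMR:{A,C,T}, L:{A} ∩→ {A}; cost 0
[col 3] FJ: children F:{T}, J:{C} ∪→ {C,T}; cost 1
[col 3] DFJLMR: children DLMR:{A}, FJ:{C,T} ∪→ {A,C,T}; cost 1
[col 4] MR: children M:{C}, R:{T} ∪→ {C,T}; cost 1
[col 4] DMR: children D:{C}, MR:{C,T} ∩→ {C}; cost 0
[col 4] DLMR: children DMR:{C}, L:{T} ∪→ {C,T}; cost 1
[col 4] FJ: children F:{G}, J:{A} ∪→ {A,G}; cost 1
[col 4] DFJLMR: children DLMR:{C,T}, FJ:{A,G} ∪→ {A,C,G,T}; cost 1
[col 5] MR: children M:{C}, R:{T} ∪→ {C,T}; cost 1
[col 5] DMR: children D:{T}, MR:{C,T} ∩→ {T}; cost 0
[col 5] DLMR: children DMR:{T}, L:{T} ∩→ {T}; cost 0
[col 5] FJ: children F:{C}, J:{G} ∪→ {C,G}; cost 1
[col 5] DFJLMR: children DLMR:{T}, FJ:{C,G} ∪→ {C,G,T}; cost 1
[col 6] MR: children M:{A}, R:{G} ∪→ {A,G}; cost 1
[col 6] DMR: children D:{C}, MR:{A,G} ∪→ {A,C,G}; cost 1
[col 6] DLMR: children DMR:{A,C,G}, L:{T} ∪→ {A,C,G,T}; cost 1
[col 6] FJ: children F:{G}, J:{G} ∩→ {G}; cost 0
[col 6] DFJLMR: children DLMR:{A,C,G,T}, FJ:{G} ∩→ {G}; cost 0
per-site changes: [3, 3, 3, 4, 4, 3, 3]; total = 23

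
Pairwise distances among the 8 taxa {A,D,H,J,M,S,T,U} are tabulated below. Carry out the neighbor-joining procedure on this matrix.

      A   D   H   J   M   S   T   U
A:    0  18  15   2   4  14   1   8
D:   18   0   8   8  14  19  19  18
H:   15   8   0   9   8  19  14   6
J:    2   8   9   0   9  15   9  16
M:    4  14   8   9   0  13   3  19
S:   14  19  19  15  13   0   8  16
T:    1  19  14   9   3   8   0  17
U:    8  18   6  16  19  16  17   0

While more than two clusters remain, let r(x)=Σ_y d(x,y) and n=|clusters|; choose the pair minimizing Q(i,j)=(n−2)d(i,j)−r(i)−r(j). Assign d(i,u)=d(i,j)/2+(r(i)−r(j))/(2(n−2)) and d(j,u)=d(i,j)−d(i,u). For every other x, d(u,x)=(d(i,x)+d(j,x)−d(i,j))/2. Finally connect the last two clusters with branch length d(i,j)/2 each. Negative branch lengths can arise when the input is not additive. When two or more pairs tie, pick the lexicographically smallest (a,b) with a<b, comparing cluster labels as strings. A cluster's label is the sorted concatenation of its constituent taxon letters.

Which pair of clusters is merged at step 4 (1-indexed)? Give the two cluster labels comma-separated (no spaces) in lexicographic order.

S,T

step 1: merge (H,U) at d=6, Q=-143; branch lengths H→5/4, U→19/4; new cluster HU
  updated: d(A,HU)=17/2, d(D,HU)=10, d(HU,J)=19/2, d(HU,M)=21/2, d(HU,S)=29/2, d(HU,T)=25/2
step 2: merge (D,HU) at d=10, Q=-207/2; branch lengths D→29/4, HU→11/4; new cluster DHU
  updated: d(A,DHU)=33/4, d(DHU,J)=15/4, d(DHU,M)=29/4, d(DHU,S)=47/4, d(DHU,T)=43/4
step 3: merge (DHU,J) at d=15/4, Q=-131/2; branch lengths DHU→9/4, J→3/2; new cluster DHJU
  updated: d(A,DHJU)=13/4, d(DHJU,M)=25/4, d(DHJU,S)=23/2, d(DHJU,T)=8
step 4: merge (S,T) at d=8, Q=-85/2; branch lengths S→101/12, T→-5/12; new cluster ST
  updated: d(A,ST)=7/2, d(DHJU,ST)=23/4, d(M,ST)=4
step 5: merge (A,DHJU) at d=13/4, Q=-39/2; branch lengths A→1/2, DHJU→11/4; new cluster ADHJU
  updated: d(ADHJU,M)=7/2, d(ADHJU,ST)=3
step 6: merge (ADHJU,M) at d=7/2, Q=-21/2; branch lengths ADHJU→5/4, M→9/4; new cluster ADHJMU
  updated: d(ADHJMU,ST)=7/4
step 7: merge (ADHJMU,ST) at d=7/4; branch lengths ADHJMU→7/8, ST→7/8; new cluster ADHJMSTU
final tree: (((A:1/2,((D:29/4,(H:5/4,U:19/4):11/4):9/4,J:3/2):11/4):5/4,M:9/4):7/8,(S:101/12,T:-5/12):7/8)
total length: 145/4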